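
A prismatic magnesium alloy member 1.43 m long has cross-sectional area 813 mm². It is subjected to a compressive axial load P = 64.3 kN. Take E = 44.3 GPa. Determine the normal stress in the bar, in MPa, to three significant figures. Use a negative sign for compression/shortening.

-79.1 MPa

σ = N/A = -64300/813 = -79.09 MPa.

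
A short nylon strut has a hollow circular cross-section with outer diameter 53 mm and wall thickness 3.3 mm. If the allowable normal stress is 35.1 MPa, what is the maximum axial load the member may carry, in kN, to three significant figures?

18.1 kN

A = 515.3 mm².
P_max = σ_allow · A = 35.1 · 515.3 = 18090 N = 18.09 kN.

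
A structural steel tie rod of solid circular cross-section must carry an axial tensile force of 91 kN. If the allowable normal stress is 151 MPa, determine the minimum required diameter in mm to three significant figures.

Required area A ≥ P/σ_allow = 91000/151 = 602.6 mm².
For a solid circular section, d ≥ √(4A/π) = 27.7 mm.

27.7 mm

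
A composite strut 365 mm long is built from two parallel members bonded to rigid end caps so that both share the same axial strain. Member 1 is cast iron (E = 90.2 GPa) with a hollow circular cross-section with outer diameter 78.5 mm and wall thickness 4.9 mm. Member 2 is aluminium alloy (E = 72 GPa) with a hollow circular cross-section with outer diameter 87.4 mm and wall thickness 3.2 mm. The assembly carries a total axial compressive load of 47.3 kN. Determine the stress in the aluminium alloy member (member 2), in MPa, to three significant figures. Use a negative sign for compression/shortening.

-20.9 MPa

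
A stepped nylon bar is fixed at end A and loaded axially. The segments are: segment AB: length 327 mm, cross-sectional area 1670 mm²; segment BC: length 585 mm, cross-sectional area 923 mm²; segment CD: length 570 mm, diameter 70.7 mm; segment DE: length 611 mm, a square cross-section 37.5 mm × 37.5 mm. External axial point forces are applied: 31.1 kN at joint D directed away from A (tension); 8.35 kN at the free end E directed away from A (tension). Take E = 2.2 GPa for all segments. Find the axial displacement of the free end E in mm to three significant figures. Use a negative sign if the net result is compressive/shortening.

Internal axial forces (sectioning from the free end, tension +): N_DE = 8.35 kN, N_CD = 39.45 kN, N_BC = 39.45 kN, N_AB = 39.45 kN.
A_CD = 3926 mm².
A_DE = 1406 mm².
δ_AB = 39450·327/(1670·2200) = 3.511 mm
δ_BC = 39450·585/(923·2200) = 11.37 mm
δ_CD = 39450·570/(3926·2200) = 2.604 mm
δ_DE = 8350·611/(1406·2200) = 1.649 mm
δ = Σδ_i = 19.13 mm.

19.1 mm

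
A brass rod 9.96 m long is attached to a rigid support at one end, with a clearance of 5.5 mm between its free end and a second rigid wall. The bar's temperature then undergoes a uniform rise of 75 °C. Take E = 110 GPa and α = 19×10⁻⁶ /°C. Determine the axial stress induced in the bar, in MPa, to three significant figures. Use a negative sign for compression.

-96.0 MPa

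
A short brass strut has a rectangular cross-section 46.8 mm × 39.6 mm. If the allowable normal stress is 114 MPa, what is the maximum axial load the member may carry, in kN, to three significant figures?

211 kN

A = 1853 mm².
P_max = σ_allow · A = 114 · 1853 = 211300 N = 211.3 kN.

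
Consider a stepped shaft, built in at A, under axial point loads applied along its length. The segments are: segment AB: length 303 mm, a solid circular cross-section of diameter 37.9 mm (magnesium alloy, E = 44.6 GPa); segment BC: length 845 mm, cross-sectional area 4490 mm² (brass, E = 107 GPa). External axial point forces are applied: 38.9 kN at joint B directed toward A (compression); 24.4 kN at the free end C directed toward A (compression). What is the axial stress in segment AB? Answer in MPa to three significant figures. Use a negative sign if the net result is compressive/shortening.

Internal axial forces (sectioning from the free end, tension +): N_BC = -24.4 kN, N_AB = -63.3 kN.
A_AB = 1128 mm².
σ_AB = N_AB/A_AB = -63300/1128 = -56.11 MPa.

-56.1 MPa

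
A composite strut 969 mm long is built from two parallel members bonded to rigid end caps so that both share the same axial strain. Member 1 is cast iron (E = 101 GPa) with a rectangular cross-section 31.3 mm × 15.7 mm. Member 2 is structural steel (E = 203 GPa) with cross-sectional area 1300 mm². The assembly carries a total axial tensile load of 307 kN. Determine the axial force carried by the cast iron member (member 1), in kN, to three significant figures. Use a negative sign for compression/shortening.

48.6 kN

A_1 = 491.4 mm².
Equal strain + equilibrium ⇒ each member carries load in proportion to AE: A₁E₁ = 49630000 N, A₂E₂ = 263900000 N, ΣAE = 313500000 N.
F₁ = P·A₁E₁/ΣAE = 307000·49630000/313500000 = 48600 N.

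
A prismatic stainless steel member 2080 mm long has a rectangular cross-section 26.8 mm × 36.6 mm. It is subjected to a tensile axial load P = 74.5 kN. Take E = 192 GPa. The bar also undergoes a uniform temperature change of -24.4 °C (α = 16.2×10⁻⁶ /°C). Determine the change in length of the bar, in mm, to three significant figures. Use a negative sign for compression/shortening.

6.33e-04 mm

A = 980.9 mm².
δ_mech = NL/(AE) = 74500·2080/(980.9·192000) = 0.8228 mm.
δ_thermal = αLΔT = 16.2e-6·2080·-24.4 = -0.8222 mm.
δ = δ_mech + δ_thermal = 0.0006332 mm.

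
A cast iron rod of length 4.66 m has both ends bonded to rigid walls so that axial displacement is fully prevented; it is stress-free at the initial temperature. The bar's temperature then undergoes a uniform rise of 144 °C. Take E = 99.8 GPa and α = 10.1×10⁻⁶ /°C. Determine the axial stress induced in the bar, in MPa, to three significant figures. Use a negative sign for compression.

-145 MPa

Free thermal expansion αLΔT = 10.1e-6 · 4660 · 144 = 6.778 mm.
The walls impose strain ε = −(6.778)/4660 = -1.4544e-03; σ = Eε = 99800 · -1.4544e-03 = -145.1 MPa.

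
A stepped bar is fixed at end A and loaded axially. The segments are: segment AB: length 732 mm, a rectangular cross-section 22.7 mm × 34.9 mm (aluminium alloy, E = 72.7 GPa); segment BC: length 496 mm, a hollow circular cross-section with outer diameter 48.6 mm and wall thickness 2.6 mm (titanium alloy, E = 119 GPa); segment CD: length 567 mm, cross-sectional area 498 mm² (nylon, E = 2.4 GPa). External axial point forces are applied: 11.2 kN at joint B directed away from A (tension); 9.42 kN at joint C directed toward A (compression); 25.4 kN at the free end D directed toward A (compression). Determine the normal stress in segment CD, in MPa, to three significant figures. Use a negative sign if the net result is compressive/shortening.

Internal axial forces (sectioning from the free end, tension +): N_CD = -25.4 kN, N_BC = -34.82 kN, N_AB = -23.62 kN.
σ_CD = N_CD/A_CD = -25400/498 = -51 MPa.

-51.0 MPa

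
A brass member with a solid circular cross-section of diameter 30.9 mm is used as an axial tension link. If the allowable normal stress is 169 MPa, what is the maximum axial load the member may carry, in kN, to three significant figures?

A = 749.9 mm².
P_max = σ_allow · A = 169 · 749.9 = 126700 N = 126.7 kN.

127 kN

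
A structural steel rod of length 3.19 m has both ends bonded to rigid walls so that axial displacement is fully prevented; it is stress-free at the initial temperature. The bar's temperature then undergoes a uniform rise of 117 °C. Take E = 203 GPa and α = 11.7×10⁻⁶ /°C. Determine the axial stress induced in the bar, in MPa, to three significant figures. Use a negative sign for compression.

-278 MPa

Free thermal expansion αLΔT = 11.7e-6 · 3190 · 117 = 4.367 mm.
The walls impose strain ε = −(4.367)/3190 = -1.3689e-03; σ = Eε = 203000 · -1.3689e-03 = -277.9 MPa.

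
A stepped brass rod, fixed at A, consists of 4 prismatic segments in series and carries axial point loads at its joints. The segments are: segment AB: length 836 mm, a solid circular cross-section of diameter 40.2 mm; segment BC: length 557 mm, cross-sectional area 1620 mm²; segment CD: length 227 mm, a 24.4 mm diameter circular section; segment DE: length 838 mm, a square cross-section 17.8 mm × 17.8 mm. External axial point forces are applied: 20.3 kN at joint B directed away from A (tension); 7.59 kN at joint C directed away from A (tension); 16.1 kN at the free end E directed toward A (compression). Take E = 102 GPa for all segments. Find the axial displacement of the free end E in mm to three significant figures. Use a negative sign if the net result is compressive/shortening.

-0.447 mm

Internal axial forces (sectioning from the free end, tension +): N_DE = -16.1 kN, N_CD = -16.1 kN, N_BC = -8.51 kN, N_AB = 11.79 kN.
A_AB = 1269 mm².
A_CD = 467.6 mm².
A_DE = 316.8 mm².
δ_AB = 11790·836/(1269·102000) = 0.07613 mm
δ_BC = -8510·557/(1620·102000) = -0.02869 mm
δ_CD = -16100·227/(467.6·102000) = -0.07663 mm
δ_DE = -16100·838/(316.8·102000) = -0.4175 mm
δ = Σδ_i = -0.4467 mm.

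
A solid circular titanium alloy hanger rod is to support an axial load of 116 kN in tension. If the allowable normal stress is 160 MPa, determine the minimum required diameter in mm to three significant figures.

30.4 mm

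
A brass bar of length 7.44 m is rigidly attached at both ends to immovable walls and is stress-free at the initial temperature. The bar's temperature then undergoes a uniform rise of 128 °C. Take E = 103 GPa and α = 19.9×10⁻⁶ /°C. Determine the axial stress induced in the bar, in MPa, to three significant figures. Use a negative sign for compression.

Free thermal expansion αLΔT = 19.9e-6 · 7440 · 128 = 18.95 mm.
The walls impose strain ε = −(18.95)/7440 = -2.5472e-03; σ = Eε = 103000 · -2.5472e-03 = -262.4 MPa.

-262 MPa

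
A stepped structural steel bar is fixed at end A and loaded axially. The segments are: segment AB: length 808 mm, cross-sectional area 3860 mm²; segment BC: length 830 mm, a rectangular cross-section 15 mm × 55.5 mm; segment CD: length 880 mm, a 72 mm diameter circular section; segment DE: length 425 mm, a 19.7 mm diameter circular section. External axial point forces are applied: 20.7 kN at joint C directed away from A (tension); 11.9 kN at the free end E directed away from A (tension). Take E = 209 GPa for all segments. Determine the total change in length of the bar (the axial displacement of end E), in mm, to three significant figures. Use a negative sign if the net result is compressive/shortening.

Internal axial forces (sectioning from the free end, tension +): N_DE = 11.9 kN, N_CD = 11.9 kN, N_BC = 32.6 kN, N_AB = 32.6 kN.
A_BC = 832.5 mm².
A_CD = 4072 mm².
A_DE = 304.8 mm².
δ_AB = 32600·808/(3860·209000) = 0.03265 mm
δ_BC = 32600·830/(832.5·209000) = 0.1555 mm
δ_CD = 11900·880/(4072·209000) = 0.01231 mm
δ_DE = 11900·425/(304.8·209000) = 0.07939 mm
δ = Σδ_i = 0.2799 mm.

0.280 mm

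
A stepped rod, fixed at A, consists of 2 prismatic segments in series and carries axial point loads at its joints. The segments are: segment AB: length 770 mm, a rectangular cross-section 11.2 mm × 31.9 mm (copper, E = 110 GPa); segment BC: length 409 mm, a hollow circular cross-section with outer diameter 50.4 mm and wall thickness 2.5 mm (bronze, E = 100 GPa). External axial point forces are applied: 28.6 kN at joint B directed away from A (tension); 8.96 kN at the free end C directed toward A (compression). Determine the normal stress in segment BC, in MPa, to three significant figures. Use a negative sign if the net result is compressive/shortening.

Internal axial forces (sectioning from the free end, tension +): N_BC = -8.96 kN, N_AB = 19.64 kN.
A_BC = 376.2 mm².
σ_BC = N_BC/A_BC = -8960/376.2 = -23.82 MPa.

-23.8 MPa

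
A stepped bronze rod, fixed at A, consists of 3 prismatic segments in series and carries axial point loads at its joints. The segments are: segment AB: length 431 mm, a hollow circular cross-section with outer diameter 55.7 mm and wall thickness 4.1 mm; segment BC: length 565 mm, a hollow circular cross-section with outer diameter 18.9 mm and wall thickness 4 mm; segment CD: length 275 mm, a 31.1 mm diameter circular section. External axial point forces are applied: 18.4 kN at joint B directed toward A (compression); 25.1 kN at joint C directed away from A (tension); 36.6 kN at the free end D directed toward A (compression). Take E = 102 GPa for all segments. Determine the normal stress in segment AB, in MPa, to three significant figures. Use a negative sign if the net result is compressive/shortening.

Internal axial forces (sectioning from the free end, tension +): N_CD = -36.6 kN, N_BC = -11.5 kN, N_AB = -29.9 kN.
A_AB = 664.6 mm².
σ_AB = N_AB/A_AB = -29900/664.6 = -44.99 MPa.

-45.0 MPa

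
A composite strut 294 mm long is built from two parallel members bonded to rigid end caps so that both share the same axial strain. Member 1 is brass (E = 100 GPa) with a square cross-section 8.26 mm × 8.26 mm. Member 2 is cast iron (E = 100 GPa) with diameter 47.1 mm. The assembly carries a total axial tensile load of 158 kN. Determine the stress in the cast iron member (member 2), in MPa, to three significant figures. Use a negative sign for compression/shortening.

87.3 MPa

A_1 = 68.23 mm².
A_2 = 1742 mm².
Equal strain + equilibrium ⇒ each member carries load in proportion to AE: A₁E₁ = 6823000 N, A₂E₂ = 174200000 N, ΣAE = 181100000 N.
σ₂ = P·E₂/ΣAE = 158000·100000/181100000 = 87.27 MPa.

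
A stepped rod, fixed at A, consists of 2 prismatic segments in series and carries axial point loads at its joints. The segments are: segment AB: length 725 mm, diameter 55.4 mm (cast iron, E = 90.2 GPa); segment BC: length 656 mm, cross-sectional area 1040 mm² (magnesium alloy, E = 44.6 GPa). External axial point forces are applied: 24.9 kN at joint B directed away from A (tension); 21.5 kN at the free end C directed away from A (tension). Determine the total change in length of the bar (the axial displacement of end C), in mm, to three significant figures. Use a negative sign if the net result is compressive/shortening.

0.459 mm

Internal axial forces (sectioning from the free end, tension +): N_BC = 21.5 kN, N_AB = 46.4 kN.
A_AB = 2411 mm².
δ_AB = 46400·725/(2411·90200) = 0.1547 mm
δ_BC = 21500·656/(1040·44600) = 0.3041 mm
δ = Σδ_i = 0.4588 mm.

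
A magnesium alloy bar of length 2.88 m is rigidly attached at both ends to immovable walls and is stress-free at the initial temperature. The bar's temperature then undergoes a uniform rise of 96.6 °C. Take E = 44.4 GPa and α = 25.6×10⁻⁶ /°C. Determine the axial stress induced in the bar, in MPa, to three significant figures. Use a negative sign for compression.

Free thermal expansion αLΔT = 25.6e-6 · 2880 · 96.6 = 7.122 mm.
The walls impose strain ε = −(7.122)/2880 = -2.4730e-03; σ = Eε = 44400 · -2.4730e-03 = -109.8 MPa.

-110 MPa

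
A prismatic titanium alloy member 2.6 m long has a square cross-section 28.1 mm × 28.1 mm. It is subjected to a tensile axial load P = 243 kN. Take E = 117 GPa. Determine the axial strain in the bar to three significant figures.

A = 789.6 mm².
σ = N/A = 307.7 MPa; ε = σ/E = 307.7/117000 = 2.630e-03.

0.00263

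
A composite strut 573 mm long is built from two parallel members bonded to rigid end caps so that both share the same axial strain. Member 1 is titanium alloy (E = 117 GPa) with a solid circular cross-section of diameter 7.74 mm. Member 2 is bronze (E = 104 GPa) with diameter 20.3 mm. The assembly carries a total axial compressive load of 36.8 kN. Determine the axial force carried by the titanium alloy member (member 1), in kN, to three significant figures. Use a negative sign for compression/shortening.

A_1 = 47.05 mm².
A_2 = 323.7 mm².
Equal strain + equilibrium ⇒ each member carries load in proportion to AE: A₁E₁ = 5505000 N, A₂E₂ = 33660000 N, ΣAE = 39170000 N.
F₁ = P·A₁E₁/ΣAE = -36800·5505000/39170000 = -5173 N.

-5.17 kN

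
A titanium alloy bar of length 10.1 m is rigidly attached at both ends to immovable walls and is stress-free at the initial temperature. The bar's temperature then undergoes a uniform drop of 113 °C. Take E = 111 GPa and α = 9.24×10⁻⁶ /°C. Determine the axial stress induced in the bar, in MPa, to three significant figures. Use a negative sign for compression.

Free thermal expansion αLΔT = 9.24e-6 · 10100 · -113 = -10.55 mm.
The walls impose strain ε = −(-10.55)/10100 = 1.0441e-03; σ = Eε = 111000 · 1.0441e-03 = 115.9 MPa.

116 MPa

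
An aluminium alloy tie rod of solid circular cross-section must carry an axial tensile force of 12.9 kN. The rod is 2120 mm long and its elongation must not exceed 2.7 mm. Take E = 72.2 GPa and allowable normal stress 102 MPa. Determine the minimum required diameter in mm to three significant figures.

13.4 mm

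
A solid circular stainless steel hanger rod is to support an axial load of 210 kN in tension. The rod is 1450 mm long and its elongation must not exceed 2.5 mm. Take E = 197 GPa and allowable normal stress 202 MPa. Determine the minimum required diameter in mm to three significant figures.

36.4 mm

Required area A ≥ P/σ_allow = 210000/202 = 1040 mm².
For a solid circular section, d ≥ √(4A/π) = 36.38 mm.
Elongation limit: A ≥ PL/(Eδ_allow) = 210000·1450/(197000·2.5) = 618.3 mm² ⇒ d ≥ 28.06 mm.
The stress limit governs.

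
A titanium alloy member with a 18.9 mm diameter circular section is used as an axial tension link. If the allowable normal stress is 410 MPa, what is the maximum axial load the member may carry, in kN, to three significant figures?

115 kN

A = 280.6 mm².
P_max = σ_allow · A = 410 · 280.6 = 115000 N = 115 kN.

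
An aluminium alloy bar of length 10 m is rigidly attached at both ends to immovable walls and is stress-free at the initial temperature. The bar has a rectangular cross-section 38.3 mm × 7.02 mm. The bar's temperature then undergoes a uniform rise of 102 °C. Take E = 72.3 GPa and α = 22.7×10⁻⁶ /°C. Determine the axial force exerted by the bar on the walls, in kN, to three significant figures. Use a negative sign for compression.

-45.0 kN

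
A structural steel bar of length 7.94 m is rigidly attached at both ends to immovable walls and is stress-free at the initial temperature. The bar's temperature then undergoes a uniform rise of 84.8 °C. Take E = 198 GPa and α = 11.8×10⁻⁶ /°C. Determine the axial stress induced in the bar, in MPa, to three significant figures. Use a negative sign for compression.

-198 MPa

Free thermal expansion αLΔT = 11.8e-6 · 7940 · 84.8 = 7.945 mm.
The walls impose strain ε = −(7.945)/7940 = -1.0006e-03; σ = Eε = 198000 · -1.0006e-03 = -198.1 MPa.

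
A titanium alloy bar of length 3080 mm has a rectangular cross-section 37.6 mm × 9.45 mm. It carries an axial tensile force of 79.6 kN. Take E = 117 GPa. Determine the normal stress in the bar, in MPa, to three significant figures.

224 MPa

A = 355.3 mm².
σ = N/A = 79600/355.3 = 224 MPa.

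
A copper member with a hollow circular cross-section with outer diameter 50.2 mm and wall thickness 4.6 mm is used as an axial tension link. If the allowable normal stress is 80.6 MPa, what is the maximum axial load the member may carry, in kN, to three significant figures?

A = 659 mm².
P_max = σ_allow · A = 80.6 · 659 = 53110 N = 53.11 kN.

53.1 kN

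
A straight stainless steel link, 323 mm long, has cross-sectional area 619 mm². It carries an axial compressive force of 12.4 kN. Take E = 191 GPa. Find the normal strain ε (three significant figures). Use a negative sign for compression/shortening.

-1.05e-04

σ = N/A = -20.03 MPa; ε = σ/E = -20.03/191000 = -1.049e-04.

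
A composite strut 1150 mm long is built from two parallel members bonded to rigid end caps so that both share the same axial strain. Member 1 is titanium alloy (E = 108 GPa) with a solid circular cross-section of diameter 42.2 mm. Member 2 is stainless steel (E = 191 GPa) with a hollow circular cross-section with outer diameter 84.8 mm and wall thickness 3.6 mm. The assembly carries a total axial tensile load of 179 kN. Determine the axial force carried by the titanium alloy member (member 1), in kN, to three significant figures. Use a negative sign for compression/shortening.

82.8 kN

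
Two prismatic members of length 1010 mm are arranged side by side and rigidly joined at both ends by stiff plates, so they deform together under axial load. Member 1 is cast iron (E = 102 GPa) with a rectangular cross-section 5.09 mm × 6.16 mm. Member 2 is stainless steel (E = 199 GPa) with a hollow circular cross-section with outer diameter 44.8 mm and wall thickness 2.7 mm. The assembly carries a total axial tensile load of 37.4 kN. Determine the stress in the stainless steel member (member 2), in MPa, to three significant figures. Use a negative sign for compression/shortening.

A_1 = 31.35 mm².
A_2 = 357.1 mm².
Equal strain + equilibrium ⇒ each member carries load in proportion to AE: A₁E₁ = 3198000 N, A₂E₂ = 71060000 N, ΣAE = 74260000 N.
σ₂ = P·E₂/ΣAE = 37400·199000/74260000 = 100.2 MPa.

100 MPa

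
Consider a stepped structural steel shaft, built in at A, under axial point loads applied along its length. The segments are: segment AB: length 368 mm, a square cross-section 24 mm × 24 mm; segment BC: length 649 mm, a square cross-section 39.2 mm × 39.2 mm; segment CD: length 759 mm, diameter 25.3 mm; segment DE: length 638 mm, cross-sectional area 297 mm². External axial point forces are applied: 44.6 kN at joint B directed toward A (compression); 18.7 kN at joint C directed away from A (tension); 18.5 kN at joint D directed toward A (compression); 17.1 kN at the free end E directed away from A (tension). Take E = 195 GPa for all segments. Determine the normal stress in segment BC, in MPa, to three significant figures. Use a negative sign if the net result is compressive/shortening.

11.3 MPa

Internal axial forces (sectioning from the free end, tension +): N_DE = 17.1 kN, N_CD = -1.4 kN, N_BC = 17.3 kN, N_AB = -27.3 kN.
A_BC = 1537 mm².
σ_BC = N_BC/A_BC = 17300/1537 = 11.26 MPa.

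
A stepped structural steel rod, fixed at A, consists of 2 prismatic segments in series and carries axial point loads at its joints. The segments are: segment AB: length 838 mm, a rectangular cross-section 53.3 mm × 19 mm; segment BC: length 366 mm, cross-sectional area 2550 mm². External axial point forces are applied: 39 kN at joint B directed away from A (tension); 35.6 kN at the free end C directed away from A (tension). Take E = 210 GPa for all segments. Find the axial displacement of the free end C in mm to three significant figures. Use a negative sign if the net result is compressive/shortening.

0.318 mm

Internal axial forces (sectioning from the free end, tension +): N_BC = 35.6 kN, N_AB = 74.6 kN.
A_AB = 1013 mm².
δ_AB = 74600·838/(1013·210000) = 0.294 mm
δ_BC = 35600·366/(2550·210000) = 0.02433 mm
δ = Σδ_i = 0.3183 mm.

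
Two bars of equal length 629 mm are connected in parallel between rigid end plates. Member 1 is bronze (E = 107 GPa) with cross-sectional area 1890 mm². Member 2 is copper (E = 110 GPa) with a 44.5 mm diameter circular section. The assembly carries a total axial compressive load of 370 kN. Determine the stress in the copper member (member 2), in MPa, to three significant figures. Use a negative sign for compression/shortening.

A_2 = 1555 mm².
Equal strain + equilibrium ⇒ each member carries load in proportion to AE: A₁E₁ = 202200000 N, A₂E₂ = 171100000 N, ΣAE = 373300000 N.
σ₂ = P·E₂/ΣAE = -370000·110000/373300000 = -109 MPa.

-109 MPa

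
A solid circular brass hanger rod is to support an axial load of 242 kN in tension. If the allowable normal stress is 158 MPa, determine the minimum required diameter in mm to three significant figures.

Required area A ≥ P/σ_allow = 242000/158 = 1532 mm².
For a solid circular section, d ≥ √(4A/π) = 44.16 mm.

44.2 mm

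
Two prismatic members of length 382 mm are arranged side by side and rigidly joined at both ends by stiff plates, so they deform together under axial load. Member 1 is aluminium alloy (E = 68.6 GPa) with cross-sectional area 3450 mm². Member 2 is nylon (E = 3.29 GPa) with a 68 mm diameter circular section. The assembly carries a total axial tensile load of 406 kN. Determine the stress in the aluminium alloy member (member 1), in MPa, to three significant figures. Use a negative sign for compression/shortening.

112 MPa

A_2 = 3632 mm².
Equal strain + equilibrium ⇒ each member carries load in proportion to AE: A₁E₁ = 236700000 N, A₂E₂ = 11950000 N, ΣAE = 248600000 N.
σ₁ = P·E₁/ΣAE = 406000·68600/248600000 = 112 MPa.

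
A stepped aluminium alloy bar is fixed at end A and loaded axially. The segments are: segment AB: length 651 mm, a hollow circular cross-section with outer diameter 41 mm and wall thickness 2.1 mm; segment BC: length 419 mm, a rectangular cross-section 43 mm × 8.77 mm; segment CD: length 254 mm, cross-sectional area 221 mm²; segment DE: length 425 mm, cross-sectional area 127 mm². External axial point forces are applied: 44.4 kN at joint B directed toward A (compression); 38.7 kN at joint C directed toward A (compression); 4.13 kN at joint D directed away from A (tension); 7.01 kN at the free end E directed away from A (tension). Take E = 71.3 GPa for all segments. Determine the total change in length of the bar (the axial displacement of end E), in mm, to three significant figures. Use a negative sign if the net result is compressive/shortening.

Internal axial forces (sectioning from the free end, tension +): N_DE = 7.01 kN, N_CD = 11.14 kN, N_BC = -27.56 kN, N_AB = -71.96 kN.
A_AB = 256.6 mm².
A_BC = 377.1 mm².
δ_AB = -71960·651/(256.6·71300) = -2.56 mm
δ_BC = -27560·419/(377.1·71300) = -0.4295 mm
δ_CD = 11140·254/(221·71300) = 0.1796 mm
δ_DE = 7010·425/(127·71300) = 0.329 mm
δ = Σδ_i = -2.481 mm.

-2.48 mm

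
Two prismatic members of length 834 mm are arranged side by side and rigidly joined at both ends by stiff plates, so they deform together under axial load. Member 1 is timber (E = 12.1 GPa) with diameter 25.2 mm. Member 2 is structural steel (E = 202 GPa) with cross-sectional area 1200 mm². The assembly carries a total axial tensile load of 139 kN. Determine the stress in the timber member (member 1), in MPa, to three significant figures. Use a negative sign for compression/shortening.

6.77 MPa

A_1 = 498.8 mm².
Equal strain + equilibrium ⇒ each member carries load in proportion to AE: A₁E₁ = 6035000 N, A₂E₂ = 242400000 N, ΣAE = 248400000 N.
σ₁ = P·E₁/ΣAE = 139000·12100/248400000 = 6.77 MPa.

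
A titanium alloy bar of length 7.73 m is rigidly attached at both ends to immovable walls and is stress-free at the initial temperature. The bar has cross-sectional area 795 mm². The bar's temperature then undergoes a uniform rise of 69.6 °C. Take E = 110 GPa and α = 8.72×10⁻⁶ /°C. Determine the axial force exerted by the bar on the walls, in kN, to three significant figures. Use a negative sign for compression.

-53.1 kN

Free thermal expansion αLΔT = 8.72e-6 · 7730 · 69.6 = 4.691 mm.
The walls impose strain ε = −(4.691)/7730 = -6.0691e-04; σ = Eε = 110000 · -6.0691e-04 = -66.76 MPa.
Wall reaction R = σ·A = -66.76·795 = -53070 N = -53.07 kN.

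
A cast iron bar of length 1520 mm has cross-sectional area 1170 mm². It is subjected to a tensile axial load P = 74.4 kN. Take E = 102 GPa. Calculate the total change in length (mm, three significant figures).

δ_mech = NL/(AE) = 74400·1520/(1170·102000) = 0.9476 mm.

0.948 mm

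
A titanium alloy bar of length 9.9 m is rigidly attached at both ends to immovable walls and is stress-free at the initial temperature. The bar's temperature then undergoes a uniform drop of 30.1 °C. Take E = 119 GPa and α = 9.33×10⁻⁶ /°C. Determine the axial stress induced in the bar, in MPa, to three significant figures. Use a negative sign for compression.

Free thermal expansion αLΔT = 9.33e-6 · 9900 · -30.1 = -2.78 mm.
The walls impose strain ε = −(-2.78)/9900 = 2.8083e-04; σ = Eε = 119000 · 2.8083e-04 = 33.42 MPa.

33.4 MPa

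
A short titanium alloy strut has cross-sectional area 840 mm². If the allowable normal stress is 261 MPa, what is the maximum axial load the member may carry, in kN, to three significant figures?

219 kN

P_max = σ_allow · A = 261 · 840 = 219200 N = 219.2 kN.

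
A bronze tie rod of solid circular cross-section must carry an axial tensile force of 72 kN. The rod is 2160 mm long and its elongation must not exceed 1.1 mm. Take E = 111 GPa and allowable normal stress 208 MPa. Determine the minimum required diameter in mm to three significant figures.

Required area A ≥ P/σ_allow = 72000/208 = 346.2 mm².
For a solid circular section, d ≥ √(4A/π) = 20.99 mm.
Elongation limit: A ≥ PL/(Eδ_allow) = 72000·2160/(111000·1.1) = 1274 mm² ⇒ d ≥ 40.27 mm.
The elongation limit governs.

40.3 mm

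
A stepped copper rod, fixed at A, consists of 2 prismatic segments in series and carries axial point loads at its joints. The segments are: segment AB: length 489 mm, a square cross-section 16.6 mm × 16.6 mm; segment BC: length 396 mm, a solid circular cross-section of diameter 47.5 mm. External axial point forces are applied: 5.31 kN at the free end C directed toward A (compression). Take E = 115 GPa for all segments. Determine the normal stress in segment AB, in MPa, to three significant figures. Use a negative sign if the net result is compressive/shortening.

-19.3 MPa

Internal axial forces (sectioning from the free end, tension +): N_BC = -5.31 kN, N_AB = -5.31 kN.
A_AB = 275.6 mm².
σ_AB = N_AB/A_AB = -5310/275.6 = -19.27 MPa.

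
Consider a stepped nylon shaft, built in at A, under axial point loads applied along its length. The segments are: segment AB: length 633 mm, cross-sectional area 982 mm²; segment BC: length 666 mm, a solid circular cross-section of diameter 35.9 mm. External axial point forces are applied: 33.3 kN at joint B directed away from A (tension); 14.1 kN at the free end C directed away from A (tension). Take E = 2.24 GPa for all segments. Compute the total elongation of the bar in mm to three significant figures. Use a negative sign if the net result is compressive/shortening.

17.8 mm

Internal axial forces (sectioning from the free end, tension +): N_BC = 14.1 kN, N_AB = 47.4 kN.
A_BC = 1012 mm².
δ_AB = 47400·633/(982·2240) = 13.64 mm
δ_BC = 14100·666/(1012·2240) = 4.142 mm
δ = Σδ_i = 17.78 mm.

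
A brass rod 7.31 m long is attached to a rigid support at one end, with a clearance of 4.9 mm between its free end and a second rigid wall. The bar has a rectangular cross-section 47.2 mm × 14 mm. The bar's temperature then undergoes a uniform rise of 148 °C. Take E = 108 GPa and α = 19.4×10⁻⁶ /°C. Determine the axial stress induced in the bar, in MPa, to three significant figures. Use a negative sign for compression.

-238 MPa

Free thermal expansion αLΔT = 19.4e-6 · 7310 · 148 = 20.99 mm.
The walls engage after the gap closes; constrained expansion = 20.99 − 4.9 = 16.09 mm.
The walls impose strain ε = −(16.09)/7310 = -2.2009e-03; σ = Eε = 108000 · -2.2009e-03 = -237.7 MPa.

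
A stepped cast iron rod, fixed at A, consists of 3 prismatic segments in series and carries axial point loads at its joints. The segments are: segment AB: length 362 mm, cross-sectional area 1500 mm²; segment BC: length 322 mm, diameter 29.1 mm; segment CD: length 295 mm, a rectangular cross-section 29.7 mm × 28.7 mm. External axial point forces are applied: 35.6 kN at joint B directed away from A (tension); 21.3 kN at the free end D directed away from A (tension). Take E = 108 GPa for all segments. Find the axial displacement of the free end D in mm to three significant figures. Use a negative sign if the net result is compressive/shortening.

Internal axial forces (sectioning from the free end, tension +): N_CD = 21.3 kN, N_BC = 21.3 kN, N_AB = 56.9 kN.
A_BC = 665.1 mm².
A_CD = 852.4 mm².
δ_AB = 56900·362/(1500·108000) = 0.1271 mm
δ_BC = 21300·322/(665.1·108000) = 0.09549 mm
δ_CD = 21300·295/(852.4·108000) = 0.06826 mm
δ = Σδ_i = 0.2909 mm.

0.291 mm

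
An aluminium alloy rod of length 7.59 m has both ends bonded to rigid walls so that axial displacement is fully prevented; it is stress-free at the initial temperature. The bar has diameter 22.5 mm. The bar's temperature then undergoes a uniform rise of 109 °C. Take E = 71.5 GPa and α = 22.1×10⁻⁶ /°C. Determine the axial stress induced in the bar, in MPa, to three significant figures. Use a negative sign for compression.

Free thermal expansion αLΔT = 22.1e-6 · 7590 · 109 = 18.28 mm.
The walls impose strain ε = −(18.28)/7590 = -2.4089e-03; σ = Eε = 71500 · -2.4089e-03 = -172.2 MPa.

-172 MPa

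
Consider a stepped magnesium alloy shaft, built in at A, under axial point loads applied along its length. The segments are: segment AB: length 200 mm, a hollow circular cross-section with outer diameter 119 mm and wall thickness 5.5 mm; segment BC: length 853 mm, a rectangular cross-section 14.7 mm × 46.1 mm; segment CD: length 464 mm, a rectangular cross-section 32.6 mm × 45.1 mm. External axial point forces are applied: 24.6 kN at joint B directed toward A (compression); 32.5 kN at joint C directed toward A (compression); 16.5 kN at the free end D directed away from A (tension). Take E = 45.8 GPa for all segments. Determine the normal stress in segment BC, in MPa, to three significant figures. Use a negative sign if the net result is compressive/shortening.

Internal axial forces (sectioning from the free end, tension +): N_CD = 16.5 kN, N_BC = -16 kN, N_AB = -40.6 kN.
A_BC = 677.7 mm².
σ_BC = N_BC/A_BC = -16000/677.7 = -23.61 MPa.

-23.6 MPa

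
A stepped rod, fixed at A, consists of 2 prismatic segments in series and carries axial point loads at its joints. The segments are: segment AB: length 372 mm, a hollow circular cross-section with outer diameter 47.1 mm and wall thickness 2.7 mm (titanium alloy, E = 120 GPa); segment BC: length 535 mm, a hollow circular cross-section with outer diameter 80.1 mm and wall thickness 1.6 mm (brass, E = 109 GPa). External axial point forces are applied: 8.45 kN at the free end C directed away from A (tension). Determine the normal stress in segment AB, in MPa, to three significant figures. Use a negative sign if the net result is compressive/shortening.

22.4 MPa

Internal axial forces (sectioning from the free end, tension +): N_BC = 8.45 kN, N_AB = 8.45 kN.
A_AB = 376.6 mm².
σ_AB = N_AB/A_AB = 8450/376.6 = 22.44 MPa.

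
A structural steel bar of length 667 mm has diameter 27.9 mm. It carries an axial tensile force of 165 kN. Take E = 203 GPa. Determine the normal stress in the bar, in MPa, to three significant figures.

A = 611.4 mm².
σ = N/A = 165000/611.4 = 269.9 MPa.

270 MPa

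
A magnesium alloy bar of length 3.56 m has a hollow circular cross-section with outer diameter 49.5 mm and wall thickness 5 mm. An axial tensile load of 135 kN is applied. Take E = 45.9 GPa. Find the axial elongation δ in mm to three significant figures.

15.0 mm

A = 699 mm².
δ_mech = NL/(AE) = 135000·3560/(699·45900) = 14.98 mm.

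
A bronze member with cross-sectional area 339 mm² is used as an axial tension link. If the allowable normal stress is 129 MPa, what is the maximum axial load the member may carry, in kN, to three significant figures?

P_max = σ_allow · A = 129 · 339 = 43730 N = 43.73 kN.

43.7 kN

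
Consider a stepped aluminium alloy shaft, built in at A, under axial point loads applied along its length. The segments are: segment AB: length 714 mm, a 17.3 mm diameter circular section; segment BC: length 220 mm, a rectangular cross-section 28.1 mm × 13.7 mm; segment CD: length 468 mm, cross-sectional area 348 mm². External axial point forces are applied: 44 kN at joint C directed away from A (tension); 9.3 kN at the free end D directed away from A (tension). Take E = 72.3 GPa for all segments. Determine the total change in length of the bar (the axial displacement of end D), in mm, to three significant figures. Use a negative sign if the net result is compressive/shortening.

Internal axial forces (sectioning from the free end, tension +): N_CD = 9.3 kN, N_BC = 53.3 kN, N_AB = 53.3 kN.
A_AB = 235.1 mm².
A_BC = 385 mm².
δ_AB = 53300·714/(235.1·72300) = 2.239 mm
δ_BC = 53300·220/(385·72300) = 0.4213 mm
δ_CD = 9300·468/(348·72300) = 0.173 mm
δ = Σδ_i = 2.834 mm.

2.83 mm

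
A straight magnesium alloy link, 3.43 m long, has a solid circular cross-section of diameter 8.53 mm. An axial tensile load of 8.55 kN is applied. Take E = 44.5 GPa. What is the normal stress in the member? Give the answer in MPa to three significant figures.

150 MPa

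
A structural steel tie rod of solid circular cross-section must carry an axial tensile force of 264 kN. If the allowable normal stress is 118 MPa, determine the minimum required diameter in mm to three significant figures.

Required area A ≥ P/σ_allow = 264000/118 = 2237 mm².
For a solid circular section, d ≥ √(4A/π) = 53.37 mm.

53.4 mm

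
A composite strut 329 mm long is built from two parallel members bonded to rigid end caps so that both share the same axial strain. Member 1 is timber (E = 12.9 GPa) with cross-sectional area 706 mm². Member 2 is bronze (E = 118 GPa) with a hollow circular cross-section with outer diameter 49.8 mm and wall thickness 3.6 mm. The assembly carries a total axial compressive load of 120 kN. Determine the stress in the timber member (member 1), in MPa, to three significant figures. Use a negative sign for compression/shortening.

-21.9 MPa

A_2 = 522.5 mm².
Equal strain + equilibrium ⇒ each member carries load in proportion to AE: A₁E₁ = 9107000 N, A₂E₂ = 61660000 N, ΣAE = 70760000 N.
σ₁ = P·E₁/ΣAE = -120000·12900/70760000 = -21.88 MPa.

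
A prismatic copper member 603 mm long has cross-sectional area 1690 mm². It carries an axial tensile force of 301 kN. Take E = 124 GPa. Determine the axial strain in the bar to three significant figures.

0.00144

σ = N/A = 178.1 MPa; ε = σ/E = 178.1/124000 = 1.436e-03.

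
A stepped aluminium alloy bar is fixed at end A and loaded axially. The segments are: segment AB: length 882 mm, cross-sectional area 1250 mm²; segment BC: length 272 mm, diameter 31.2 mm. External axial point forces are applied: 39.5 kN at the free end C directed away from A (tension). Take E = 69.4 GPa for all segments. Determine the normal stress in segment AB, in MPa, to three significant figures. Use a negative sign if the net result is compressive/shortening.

31.6 MPa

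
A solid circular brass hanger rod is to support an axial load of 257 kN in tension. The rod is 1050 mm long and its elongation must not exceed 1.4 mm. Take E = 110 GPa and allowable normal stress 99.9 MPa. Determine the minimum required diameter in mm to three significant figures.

57.2 mm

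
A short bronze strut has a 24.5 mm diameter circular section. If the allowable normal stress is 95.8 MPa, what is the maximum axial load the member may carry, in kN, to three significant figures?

A = 471.4 mm².
P_max = σ_allow · A = 95.8 · 471.4 = 45160 N = 45.16 kN.

45.2 kN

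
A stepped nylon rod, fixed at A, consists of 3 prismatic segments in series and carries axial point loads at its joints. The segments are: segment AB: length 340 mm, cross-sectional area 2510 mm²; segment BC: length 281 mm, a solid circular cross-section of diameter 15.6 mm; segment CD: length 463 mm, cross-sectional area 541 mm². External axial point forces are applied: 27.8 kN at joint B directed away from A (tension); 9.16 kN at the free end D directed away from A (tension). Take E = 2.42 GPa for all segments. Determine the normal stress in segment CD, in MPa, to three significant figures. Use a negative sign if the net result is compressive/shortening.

Internal axial forces (sectioning from the free end, tension +): N_CD = 9.16 kN, N_BC = 9.16 kN, N_AB = 36.96 kN.
σ_CD = N_CD/A_CD = 9160/541 = 16.93 MPa.

16.9 MPa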